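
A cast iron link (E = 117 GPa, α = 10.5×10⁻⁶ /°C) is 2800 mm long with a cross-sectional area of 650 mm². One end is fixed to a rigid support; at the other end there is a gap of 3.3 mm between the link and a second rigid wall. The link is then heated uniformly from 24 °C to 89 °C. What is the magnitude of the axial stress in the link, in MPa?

σ ≈ 0 MPa

Free thermal elongation = αΔT L = 10.5×10⁻⁶ × 65 × 2800 = 1.911 mm.
This is smaller than the 3.3 mm clearance, so the link expands freely without reaching the stop — the stress is zero.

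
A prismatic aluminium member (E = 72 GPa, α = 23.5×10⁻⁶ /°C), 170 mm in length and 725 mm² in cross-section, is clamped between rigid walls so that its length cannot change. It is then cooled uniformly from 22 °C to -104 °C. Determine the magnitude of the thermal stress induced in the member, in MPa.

σ ≈ 213 MPa (tensile)

With length fixed, the mechanical strain must cancel the thermal strain αΔT = 23.5×10⁻⁶ × 126 = 2961×10⁻⁶.
Hence σ = E·αΔT = 72×10³ × 2961×10⁻⁶ = 213.2 MPa, tensile.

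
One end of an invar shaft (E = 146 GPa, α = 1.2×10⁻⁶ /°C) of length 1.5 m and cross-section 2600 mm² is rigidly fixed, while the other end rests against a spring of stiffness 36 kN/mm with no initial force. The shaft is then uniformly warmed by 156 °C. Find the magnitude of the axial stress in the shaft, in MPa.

Free thermal expansion: δ_free = αΔT L = 1.2×10⁻⁶ × 156 × 1500 = 0.2808 mm.
With a force P in the spring, the elastic change of the shaft is PL/(AE) and that of the spring is P/k; compatibility requires their sum to equal δ_free.
So P = δ_free / [L/(AE) + 1/k] = 0.2808 / [ 1500/(2600×146×10³) + 1/(36×10³) ].
P = 0.2808 / 3.173×10⁻⁵ = 8850 N.
σ = P/A = 8850/2600 = 3.404 MPa.

σ ≈ 3.4 MPa (compressive)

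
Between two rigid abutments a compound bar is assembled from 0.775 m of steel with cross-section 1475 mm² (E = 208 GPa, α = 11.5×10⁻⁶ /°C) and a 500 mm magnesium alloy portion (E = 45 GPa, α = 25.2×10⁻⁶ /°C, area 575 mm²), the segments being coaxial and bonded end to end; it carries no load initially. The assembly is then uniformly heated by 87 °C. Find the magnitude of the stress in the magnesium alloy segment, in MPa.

σ ≈ 149 MPa (compressive)

If the supports were absent, the total length change would be Σ αᵢΔT Lᵢ = 11.5×10⁻⁶×87×775 + 25.2×10⁻⁶×87×500 = 1.872 mm.
Since the ends are fixed, an axial force P builds up, equal in every segment, with P · Σ Lᵢ/(AᵢEᵢ) = δ_free.
Σ Lᵢ/(AᵢEᵢ) = 775/(1475×208×10³) + 500/(575×45×10³) = 2.185×10⁻⁵ mm/N.
Hence P = δ_free / Σ(L/AE) = 1.872/2.185×10⁻⁵ = 85.66 kN (compressive).
σ_{magnesium alloy} = P / A = 85660 / 575 = 149 MPa.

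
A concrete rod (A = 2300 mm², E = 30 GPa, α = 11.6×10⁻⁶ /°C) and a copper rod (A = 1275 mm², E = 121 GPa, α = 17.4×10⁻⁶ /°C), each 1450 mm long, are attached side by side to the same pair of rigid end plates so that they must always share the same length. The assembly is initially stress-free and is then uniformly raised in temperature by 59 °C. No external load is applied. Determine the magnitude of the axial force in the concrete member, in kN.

P ≈ 16.3 kN (tensile in the concrete)

Both members must finish at the same length. With the larger α, the copper tends to over-expand; the plates restrain it, putting the copper in compression and the concrete in tension. With no external load the two internal forces are equal and opposite, magnitude P.
Setting the final lengths equal and cancelling L: (α₁ − α₂)ΔT = P/(A₁E₁) + P/(A₂E₂).
|α₁ − α₂|·ΔT = 5.8×10⁻⁶ × 59 = 0.0003422.
1/(A₁E₁) + 1/(A₂E₂) = 1/(2300×30×10³) + 1/(1275×121×10³) = 2.097×10⁻⁸ N⁻¹.
P = 0.0003422 / 2.097×10⁻⁸ = 16310 N = 16.31 kN.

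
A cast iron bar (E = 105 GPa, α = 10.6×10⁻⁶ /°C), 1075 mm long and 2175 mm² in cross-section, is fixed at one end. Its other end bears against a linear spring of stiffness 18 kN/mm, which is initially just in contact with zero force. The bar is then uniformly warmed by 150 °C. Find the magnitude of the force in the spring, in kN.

If the spring were absent the bar would lengthen by αΔT L = 10.6×10⁻⁶ × 150 × 1075 = 1.709 mm.
Let P be the compressive force at the spring. The bar shortens elastically by PL/(AE) and the spring compresses by P/k; together these equal δ_free.
P [ L/(AE) + 1/k ] = δ_free → P [ 1075/(2175×105×10³) + 1/(18×10³) ] = 1.709.
P = 1.709 / 6.026×10⁻⁵ = 28360 N.

P ≈ 28.4 kN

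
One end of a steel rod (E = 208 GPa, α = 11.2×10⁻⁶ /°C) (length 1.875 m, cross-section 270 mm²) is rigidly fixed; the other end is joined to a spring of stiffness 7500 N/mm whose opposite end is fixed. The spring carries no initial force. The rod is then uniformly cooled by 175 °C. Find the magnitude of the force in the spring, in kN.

The unrestrained thermal change is αΔT L = 11.2×10⁻⁶ × 175 × 1875 = 3.675 mm.
With a force P in the spring, the elastic change of the rod is PL/(AE) and that of the spring is P/k; compatibility requires their sum to equal δ_free.
So P = δ_free / [L/(AE) + 1/k] = 3.675 / [ 1875/(270×208×10³) + 1/(7500) ].
P = 3.675 / 0.0001667 = 22040 N.

P ≈ 22 kN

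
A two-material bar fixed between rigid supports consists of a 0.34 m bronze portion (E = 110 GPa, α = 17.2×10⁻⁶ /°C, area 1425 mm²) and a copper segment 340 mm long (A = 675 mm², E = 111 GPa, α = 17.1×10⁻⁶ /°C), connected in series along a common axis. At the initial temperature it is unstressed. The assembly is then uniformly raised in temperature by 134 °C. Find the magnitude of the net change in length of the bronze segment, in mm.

Free thermal expansion of the whole bar: Σ αᵢΔT Lᵢ = 17.2×10⁻⁶×134×340 + 17.1×10⁻⁶×134×340 = 1.563 mm.
The rigid supports impose zero overall length change; the single axial force P common to all segments must satisfy P Σ Lᵢ/(AᵢEᵢ) = δ_free.
The series flexibility is Σ Lᵢ/(AᵢEᵢ) = 340/(1425×110×10³) + 340/(675×111×10³) = 6.707×10⁻⁶ mm/N.
Hence P = δ_free / Σ(L/AE) = 1.563/6.707×10⁻⁶ = 233 kN (compressive).
For the bronze segment, free thermal change = 17.2×10⁻⁶×134×340 = 0.7836 mm and elastic change from P = 233000×340/(1425×110×10³) = 0.5054 mm; these oppose, so the net change is 0.278 mm (segment lengthens).

|ΔL| ≈ 0.278 mm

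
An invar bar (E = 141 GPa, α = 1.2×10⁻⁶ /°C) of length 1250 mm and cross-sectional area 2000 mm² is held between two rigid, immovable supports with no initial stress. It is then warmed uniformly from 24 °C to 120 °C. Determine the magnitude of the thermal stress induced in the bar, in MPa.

The supports are rigid, so the total axial strain is zero. The restrained thermal strain is ε = αΔT = 1.2×10⁻⁶ × 96 = 115.2×10⁻⁶.
σ = EαΔT = 141×10³ × 1.2×10⁻⁶ × 96 = 16.24 MPa (compressive; the bar is trying to expand).

σ ≈ 16.2 MPa (compressive)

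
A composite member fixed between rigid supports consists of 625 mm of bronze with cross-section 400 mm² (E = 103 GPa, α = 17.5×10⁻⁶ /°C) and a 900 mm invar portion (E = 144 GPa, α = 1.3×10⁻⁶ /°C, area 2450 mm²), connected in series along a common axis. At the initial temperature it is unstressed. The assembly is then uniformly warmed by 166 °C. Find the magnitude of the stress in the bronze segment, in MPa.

If the supports were absent, the total length change would be Σ αᵢΔT Lᵢ = 17.5×10⁻⁶×166×625 + 1.3×10⁻⁶×166×900 = 2.01 mm.
The walls prevent any net length change, so an axial force P (same in every segment) develops. Compatibility: P · Σ Lᵢ/(AᵢEᵢ) = δ_free.
Σ Lᵢ/(AᵢEᵢ) = 625/(400×103×10³) + 900/(2450×144×10³) = 1.772×10⁻⁵ mm/N.
Hence P = δ_free / Σ(L/AE) = 2.01/1.772×10⁻⁵ = 113.4 kN (compressive).
σ_{bronze} = P / A = 113400 / 400 = 283.5 MPa.

σ ≈ 284 MPa (compressive)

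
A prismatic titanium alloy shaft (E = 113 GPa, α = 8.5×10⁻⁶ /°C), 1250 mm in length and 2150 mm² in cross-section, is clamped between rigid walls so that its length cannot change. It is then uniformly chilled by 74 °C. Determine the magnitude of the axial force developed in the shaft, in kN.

P ≈ 153 kN (tensile)

Full restraint means ε = 0, so the stress is σ = EαΔT = 113×10³ × 8.5×10⁻⁶ × 74 = 71.08 MPa.
Axial force P = σA = 71.08 × 2150 = 152800 N = 152.8 kN, tensile.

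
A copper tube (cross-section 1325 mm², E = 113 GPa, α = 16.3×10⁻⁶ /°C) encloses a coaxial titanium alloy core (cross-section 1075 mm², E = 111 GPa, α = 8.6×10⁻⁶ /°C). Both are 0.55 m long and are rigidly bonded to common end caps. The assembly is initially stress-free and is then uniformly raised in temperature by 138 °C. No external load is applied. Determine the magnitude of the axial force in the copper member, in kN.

P ≈ 70.6 kN (compressive in the copper)

The copper has the larger α, so on heating it would change length more than the titanium alloy if both were free. The rigid plates force a common final length, so the copper is put into compression and the titanium alloy into tension, with equal and opposite forces P (no external load).
Setting the final lengths equal and cancelling L: (α₁ − α₂)ΔT = P/(A₁E₁) + P/(A₂E₂).
|α₁ − α₂|·ΔT = 7.7×10⁻⁶ × 138 = 0.001063.
1/(A₁E₁) + 1/(A₂E₂) = 1/(1325×113×10³) + 1/(1075×111×10³) = 1.506×10⁻⁸ N⁻¹.
P = 0.001063 / 1.506×10⁻⁸ = 70560 N = 70.56 kN.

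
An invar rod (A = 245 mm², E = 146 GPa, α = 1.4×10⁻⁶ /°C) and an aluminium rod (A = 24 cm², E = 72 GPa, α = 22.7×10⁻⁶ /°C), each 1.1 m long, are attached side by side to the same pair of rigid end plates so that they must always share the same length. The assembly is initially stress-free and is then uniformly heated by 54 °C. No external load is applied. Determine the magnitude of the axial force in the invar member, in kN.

Both members must finish at the same length. With the larger α, the aluminium tends to over-expand; the plates restrain it, putting the aluminium in compression and the invar in tension. With no external load the two internal forces are equal and opposite, magnitude P.
Compatibility of the two members (thermal + elastic change equal): (α₁ − α₂)ΔT = P·[1/(A₁E₁) + 1/(A₂E₂)].
|α₁ − α₂|·ΔT = 21.3×10⁻⁶ × 54 = 0.00115.
1/(A₁E₁) + 1/(A₂E₂) = 1/(245×146×10³) + 1/(2400×72×10³) = 3.374×10⁻⁸ N⁻¹.
So P = 0.00115 / 3.374×10⁻⁸ = 34.09 kN.

P ≈ 34.1 kN (tensile in the invar)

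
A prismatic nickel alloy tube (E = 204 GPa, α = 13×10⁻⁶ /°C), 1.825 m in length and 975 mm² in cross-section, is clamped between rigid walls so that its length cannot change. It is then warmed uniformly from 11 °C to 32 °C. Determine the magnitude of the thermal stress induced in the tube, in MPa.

Because both ends are immovable the net strain is zero, and the suppressed thermal strain is αΔT = 13×10⁻⁶ × 21 = 273×10⁻⁶.
Hence σ = E·αΔT = 204×10³ × 273×10⁻⁶ = 55.69 MPa, compressive.

σ ≈ 55.7 MPa (compressive)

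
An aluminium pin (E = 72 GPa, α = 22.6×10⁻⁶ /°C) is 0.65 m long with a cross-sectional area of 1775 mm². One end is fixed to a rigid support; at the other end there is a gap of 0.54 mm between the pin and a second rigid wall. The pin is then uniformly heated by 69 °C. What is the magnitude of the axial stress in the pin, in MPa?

Unrestrained expansion: δ_free = αΔT L = 22.6×10⁻⁶ × 69 × 650 = 1.014 mm.
After closing the 0.54 mm clearance, 1.014 − 0.54 = 0.4736 mm of expansion remains to be suppressed by the wall.
That suppressed elongation corresponds to σ = E·Δ/L = 72×10³ × 0.4736/650 = 52.46 MPa.

σ ≈ 52.5 MPa (compressive)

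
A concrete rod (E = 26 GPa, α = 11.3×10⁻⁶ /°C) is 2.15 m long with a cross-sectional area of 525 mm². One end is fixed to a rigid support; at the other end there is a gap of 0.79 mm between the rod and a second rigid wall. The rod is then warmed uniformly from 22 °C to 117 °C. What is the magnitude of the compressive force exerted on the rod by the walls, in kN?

P ≈ 9.64 kN

Unrestrained expansion: δ_free = αΔT L = 11.3×10⁻⁶ × 95 × 2150 = 2.308 mm.
After closing the 0.79 mm clearance, 2.308 − 0.79 = 1.518 mm of expansion remains to be suppressed by the wall.
Compatibility: PL/(AE) = 1.518 mm, so σ = P/A = E × (1.518/2150) = 18.36 MPa.
P = σA = 18.36 × 525 = 9.638 kN.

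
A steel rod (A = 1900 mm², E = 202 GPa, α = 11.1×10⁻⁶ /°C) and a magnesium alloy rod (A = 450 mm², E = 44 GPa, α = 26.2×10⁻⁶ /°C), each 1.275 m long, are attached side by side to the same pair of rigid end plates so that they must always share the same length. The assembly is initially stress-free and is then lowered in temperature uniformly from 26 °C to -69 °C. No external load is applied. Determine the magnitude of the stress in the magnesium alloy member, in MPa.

Both members must finish at the same length. With the larger α, the magnesium alloy tends to over-contract; the plates restrain it, putting the magnesium alloy in tension and the steel in compression. With no external load the two internal forces are equal and opposite, magnitude P.
Setting the final lengths equal and cancelling L: (α₁ − α₂)ΔT = P/(A₁E₁) + P/(A₂E₂).
|α₁ − α₂|·ΔT = 15.1×10⁻⁶ × 95 = 0.001435.
1/(A₁E₁) + 1/(A₂E₂) = 1/(1900×202×10³) + 1/(450×44×10³) = 5.311×10⁻⁸ N⁻¹.
P = 0.001435 / 5.311×10⁻⁸ = 27010 N = 27.01 kN.
σ_{magnesium alloy} = P/A₂ = 27010/450 = 60.02 MPa, tensile.

σ ≈ 60 MPa (tensile)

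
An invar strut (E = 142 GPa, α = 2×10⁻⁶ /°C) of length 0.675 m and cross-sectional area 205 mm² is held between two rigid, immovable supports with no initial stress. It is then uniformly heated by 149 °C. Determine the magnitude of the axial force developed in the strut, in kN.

With zero net strain, σ = E·αΔT = 142 GPa × 2×10⁻⁶ × 149 = 42.32 MPa.
Then P = σA = 42.32 × 205 mm² = 8.675 kN, compressive.

P ≈ 8.67 kN (compressive)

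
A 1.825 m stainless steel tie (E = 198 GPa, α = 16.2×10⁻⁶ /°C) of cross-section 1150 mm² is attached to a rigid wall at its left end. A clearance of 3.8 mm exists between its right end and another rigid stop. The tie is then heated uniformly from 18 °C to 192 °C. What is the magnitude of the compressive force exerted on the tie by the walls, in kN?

Free thermal elongation = αΔT L = 16.2×10⁻⁶ × 174 × 1825 = 5.144 mm.
After closing the 3.8 mm clearance, 5.144 − 3.8 = 1.344 mm of expansion remains to be suppressed by the wall.
That suppressed elongation corresponds to σ = E·Δ/L = 198×10³ × 1.344/1825 = 145.8 MPa.
Force on the wall = σA = 145.8 × 1150 mm² = 167.7 kN.

P ≈ 168 kN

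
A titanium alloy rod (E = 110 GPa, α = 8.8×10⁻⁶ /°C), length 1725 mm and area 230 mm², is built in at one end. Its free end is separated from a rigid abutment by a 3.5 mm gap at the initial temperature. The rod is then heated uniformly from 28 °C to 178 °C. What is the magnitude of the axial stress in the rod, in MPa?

Free thermal elongation = αΔT L = 8.8×10⁻⁶ × 150 × 1725 = 2.277 mm.
This is smaller than the 3.5 mm clearance, so the rod expands freely without reaching the stop — the stress is zero.

σ ≈ 0 MPa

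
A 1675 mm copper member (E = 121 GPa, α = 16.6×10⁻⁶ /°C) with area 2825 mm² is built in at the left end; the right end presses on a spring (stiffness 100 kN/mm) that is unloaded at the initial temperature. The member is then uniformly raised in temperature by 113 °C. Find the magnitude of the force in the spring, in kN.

P ≈ 211 kN

If the spring were absent the member would lengthen by αΔT L = 16.6×10⁻⁶ × 113 × 1675 = 3.142 mm.
With a force P in the spring, the elastic change of the member is PL/(AE) and that of the spring is P/k; compatibility requires their sum to equal δ_free.
So P = δ_free / [L/(AE) + 1/k] = 3.142 / [ 1675/(2825×121×10³) + 1/(100×10³) ].
P = 3.142 / 1.49×10⁻⁵ = 210900 N.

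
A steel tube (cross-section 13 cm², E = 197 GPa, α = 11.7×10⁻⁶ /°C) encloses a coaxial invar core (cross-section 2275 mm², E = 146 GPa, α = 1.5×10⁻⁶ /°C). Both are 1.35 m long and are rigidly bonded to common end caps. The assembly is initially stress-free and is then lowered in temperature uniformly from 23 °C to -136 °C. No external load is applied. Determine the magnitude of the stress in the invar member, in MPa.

Equilibrium of a rigid end plate with no external load gives equal and opposite internal forces ±P in the two members. Since α_{steel} > α_{invar}, cooling drives the steel into tension and the invar into compression.
Compatibility of the two members (thermal + elastic change equal): (α₁ − α₂)ΔT = P·[1/(A₁E₁) + 1/(A₂E₂)].
|α₁ − α₂|·ΔT = 10.2×10⁻⁶ × 159 = 0.001622.
1/(A₁E₁) + 1/(A₂E₂) = 1/(1300×197×10³) + 1/(2275×146×10³) = 6.915×10⁻⁹ N⁻¹.
P = 0.001622 / 6.915×10⁻⁹ = 234500 N = 234.5 kN.
σ_{invar} = P/A₂ = 234500/2275 = 103.1 MPa, compressive.

σ ≈ 103 MPa (compressive)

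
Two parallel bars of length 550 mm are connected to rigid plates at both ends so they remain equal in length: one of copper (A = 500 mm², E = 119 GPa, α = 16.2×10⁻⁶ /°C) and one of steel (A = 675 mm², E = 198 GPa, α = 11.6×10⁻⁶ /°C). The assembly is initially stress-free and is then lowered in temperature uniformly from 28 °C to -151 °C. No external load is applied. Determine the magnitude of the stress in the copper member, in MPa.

Equilibrium of a rigid end plate with no external load gives equal and opposite internal forces ±P in the two members. Since α_{copper} > α_{steel}, cooling drives the copper into tension and the steel into compression.
Compatibility of the two members (thermal + elastic change equal): (α₁ − α₂)ΔT = P·[1/(A₁E₁) + 1/(A₂E₂)].
|α₁ − α₂|·ΔT = 4.6×10⁻⁶ × 179 = 0.0008234.
1/(A₁E₁) + 1/(A₂E₂) = 1/(500×119×10³) + 1/(675×198×10³) = 2.429×10⁻⁸ N⁻¹.
P = 0.0008234 / 2.429×10⁻⁸ = 33900 N = 33.9 kN.
σ_{copper} = P/A₁ = 33900/500 = 67.8 MPa, tensile.

σ ≈ 67.8 MPa (tensile)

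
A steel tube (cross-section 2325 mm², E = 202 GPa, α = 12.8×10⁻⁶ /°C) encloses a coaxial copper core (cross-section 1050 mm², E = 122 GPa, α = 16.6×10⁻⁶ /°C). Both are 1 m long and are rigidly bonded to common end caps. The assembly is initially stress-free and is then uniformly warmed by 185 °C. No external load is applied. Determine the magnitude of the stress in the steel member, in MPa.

The copper has the larger α, so on heating it would change length more than the steel if both were free. The rigid plates force a common final length, so the copper is put into compression and the steel into tension, with equal and opposite forces P (no external load).
Compatibility of the two members (thermal + elastic change equal): (α₁ − α₂)ΔT = P·[1/(A₁E₁) + 1/(A₂E₂)].
|α₁ − α₂|·ΔT = 3.8×10⁻⁶ × 185 = 0.000703.
1/(A₁E₁) + 1/(A₂E₂) = 1/(2325×202×10³) + 1/(1050×122×10³) = 9.936×10⁻⁹ N⁻¹.
P = 0.000703 / 9.936×10⁻⁹ = 70760 N = 70.76 kN.
σ_{steel} = P/A₁ = 70760/2325 = 30.43 MPa, tensile.

σ ≈ 30.4 MPa (tensile)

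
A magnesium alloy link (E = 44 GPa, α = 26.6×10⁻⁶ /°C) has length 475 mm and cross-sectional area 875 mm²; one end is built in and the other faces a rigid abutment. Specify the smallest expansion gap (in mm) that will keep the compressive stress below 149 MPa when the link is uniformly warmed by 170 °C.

g ≈ 0.539 mm

Free expansion if unrestrained: δ_free = αΔT L = 26.6×10⁻⁶ × 170 × 475 = 2.148 mm.
At the allowable stress the elastic shortening the wall may impose is σL/E = 149 × 475 / (44×10³) = 1.609 mm.
The gap must absorb the remainder: g_min = 2.148 − 1.609 = 0.5394 mm.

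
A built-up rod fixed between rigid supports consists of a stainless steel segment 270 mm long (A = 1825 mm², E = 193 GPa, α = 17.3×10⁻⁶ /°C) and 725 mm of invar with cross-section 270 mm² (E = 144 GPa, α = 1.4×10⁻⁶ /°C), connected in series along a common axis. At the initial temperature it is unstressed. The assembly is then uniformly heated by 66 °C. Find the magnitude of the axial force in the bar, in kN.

P ≈ 19.3 kN (compressive)

If the supports were absent, the total length change would be Σ αᵢΔT Lᵢ = 17.3×10⁻⁶×66×270 + 1.4×10⁻⁶×66×725 = 0.3753 mm.
Since the ends are fixed, an axial force P builds up, equal in every segment, with P · Σ Lᵢ/(AᵢEᵢ) = δ_free.
Σ Lᵢ/(AᵢEᵢ) = 270/(1825×193×10³) + 725/(270×144×10³) = 1.941×10⁻⁵ mm/N.
So P = 0.3753 / 1.941×10⁻⁵ = 19.33 kN, compressive.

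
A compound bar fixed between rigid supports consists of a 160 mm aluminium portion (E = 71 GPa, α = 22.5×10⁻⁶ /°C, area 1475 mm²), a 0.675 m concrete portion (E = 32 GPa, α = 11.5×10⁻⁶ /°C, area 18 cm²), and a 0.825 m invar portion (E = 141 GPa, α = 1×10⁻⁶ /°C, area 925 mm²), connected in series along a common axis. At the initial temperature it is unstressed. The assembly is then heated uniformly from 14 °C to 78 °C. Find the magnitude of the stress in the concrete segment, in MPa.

Free thermal expansion of the whole bar: Σ αᵢΔT Lᵢ = 22.5×10⁻⁶×64×160 + 11.5×10⁻⁶×64×675 + 1×10⁻⁶×64×825 = 0.78 mm.
The rigid supports impose zero overall length change; the single axial force P common to all segments must satisfy P Σ Lᵢ/(AᵢEᵢ) = δ_free.
The series flexibility is Σ Lᵢ/(AᵢEᵢ) = 160/(1475×71×10³) + 675/(1800×32×10³) + 825/(925×141×10³) = 1.957×10⁻⁵ mm/N.
Hence P = δ_free / Σ(L/AE) = 0.78/1.957×10⁻⁵ = 39.85 kN (compressive).
σ_{concrete} = P / A = 39850 / 1800 = 22.14 MPa.

σ ≈ 22.1 MPa (compressive)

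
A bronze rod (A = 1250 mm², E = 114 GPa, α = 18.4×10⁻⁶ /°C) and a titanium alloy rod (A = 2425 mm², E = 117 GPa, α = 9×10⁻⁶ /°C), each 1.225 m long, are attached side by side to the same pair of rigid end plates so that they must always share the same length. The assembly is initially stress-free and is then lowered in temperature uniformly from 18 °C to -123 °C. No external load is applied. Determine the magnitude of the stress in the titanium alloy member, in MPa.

σ ≈ 51.8 MPa (compressive)

Both members must finish at the same length. With the larger α, the bronze tends to over-contract; the plates restrain it, putting the bronze in tension and the titanium alloy in compression. With no external load the two internal forces are equal and opposite, magnitude P.
Equating the net (thermal + elastic) strains gives |α₁ − α₂|·ΔT = P·[1/(A₁E₁) + 1/(A₂E₂)].
|α₁ − α₂|·ΔT = 9.4×10⁻⁶ × 141 = 0.001325.
1/(A₁E₁) + 1/(A₂E₂) = 1/(1250×114×10³) + 1/(2425×117×10³) = 1.054×10⁻⁸ N⁻¹.
P = 0.001325 / 1.054×10⁻⁸ = 125700 N = 125.7 kN.
σ_{titanium alloy} = P/A₂ = 125700/2425 = 51.85 MPa, compressive.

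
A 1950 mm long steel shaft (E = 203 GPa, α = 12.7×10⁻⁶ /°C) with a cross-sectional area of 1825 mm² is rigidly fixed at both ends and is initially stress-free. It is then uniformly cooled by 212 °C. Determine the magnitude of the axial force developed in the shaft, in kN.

Full restraint means ε = 0, so the stress is σ = EαΔT = 203×10³ × 12.7×10⁻⁶ × 212 = 546.6 MPa.
P = AEαΔT = 1825 × 203×10³ × 12.7×10⁻⁶ × 212 = 997.5 kN (tensile).

P ≈ 997 kN (tensile)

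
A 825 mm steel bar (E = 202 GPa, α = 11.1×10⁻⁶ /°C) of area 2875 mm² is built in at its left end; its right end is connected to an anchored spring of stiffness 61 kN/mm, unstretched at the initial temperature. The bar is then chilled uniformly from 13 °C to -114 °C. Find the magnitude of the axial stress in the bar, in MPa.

σ ≈ 22.7 MPa (tensile)

If the spring were absent the bar would shorten by αΔT L = 11.1×10⁻⁶ × 127 × 825 = 1.163 mm.
Let P be the tensile force in the spring. The bar extends elastically by PL/(AE) and the spring stretches by P/k; together these equal δ_free.
P [ L/(AE) + 1/k ] = δ_free → P [ 825/(2875×202×10³) + 1/(61×10³) ] = 1.163.
P = 1.163 / 1.781×10⁻⁵ = 65290 N.
σ = P/A = 65290/2875 = 22.71 MPa.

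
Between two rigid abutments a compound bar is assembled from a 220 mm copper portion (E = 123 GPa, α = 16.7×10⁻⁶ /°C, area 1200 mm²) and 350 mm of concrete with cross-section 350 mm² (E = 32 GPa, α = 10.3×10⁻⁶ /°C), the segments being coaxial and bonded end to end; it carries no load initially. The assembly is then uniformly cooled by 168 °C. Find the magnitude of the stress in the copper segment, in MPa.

If the supports were absent, the total length change would be Σ αᵢΔT Lᵢ = 16.7×10⁻⁶×168×220 + 10.3×10⁻⁶×168×350 = 1.223 mm.
The rigid supports impose zero overall length change; the single axial force P common to all segments must satisfy P Σ Lᵢ/(AᵢEᵢ) = δ_free.
The series flexibility is Σ Lᵢ/(AᵢEᵢ) = 220/(1200×123×10³) + 350/(350×32×10³) = 3.274×10⁻⁵ mm/N.
Hence P = δ_free / Σ(L/AE) = 1.223/3.274×10⁻⁵ = 37.35 kN (tensile).
σ_{copper} = P / A = 37350 / 1200 = 31.13 MPa.

σ ≈ 31.1 MPa (tensile)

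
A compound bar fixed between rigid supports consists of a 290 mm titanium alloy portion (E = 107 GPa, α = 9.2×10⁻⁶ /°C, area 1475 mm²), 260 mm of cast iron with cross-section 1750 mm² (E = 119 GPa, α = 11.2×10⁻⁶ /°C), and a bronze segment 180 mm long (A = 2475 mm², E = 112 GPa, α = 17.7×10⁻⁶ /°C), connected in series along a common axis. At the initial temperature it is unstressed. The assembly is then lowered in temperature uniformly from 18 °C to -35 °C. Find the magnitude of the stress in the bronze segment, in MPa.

Free thermal contraction of the whole bar: Σ αᵢΔT Lᵢ = 9.2×10⁻⁶×53×290 + 11.2×10⁻⁶×53×260 + 17.7×10⁻⁶×53×180 = 0.4646 mm.
The walls prevent any net length change, so an axial force P (same in every segment) develops. Compatibility: P · Σ Lᵢ/(AᵢEᵢ) = δ_free.
Σ Lᵢ/(AᵢEᵢ) = 290/(1475×107×10³) + 260/(1750×119×10³) + 180/(2475×112×10³) = 3.735×10⁻⁶ mm/N.
Hence P = δ_free / Σ(L/AE) = 0.4646/3.735×10⁻⁶ = 124.4 kN (tensile).
σ_{bronze} = P / A = 124400 / 2475 = 50.25 MPa.

σ ≈ 50.3 MPa (tensile)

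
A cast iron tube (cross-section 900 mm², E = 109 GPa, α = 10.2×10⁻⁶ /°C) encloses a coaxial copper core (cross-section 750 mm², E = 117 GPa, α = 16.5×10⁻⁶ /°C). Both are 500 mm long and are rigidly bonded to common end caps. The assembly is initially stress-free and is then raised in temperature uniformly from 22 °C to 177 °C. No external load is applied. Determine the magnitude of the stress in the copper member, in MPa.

The copper has the larger α, so on heating it would change length more than the cast iron if both were free. The rigid plates force a common final length, so the copper is put into compression and the cast iron into tension, with equal and opposite forces P (no external load).
Compatibility of the two members (thermal + elastic change equal): (α₁ − α₂)ΔT = P·[1/(A₁E₁) + 1/(A₂E₂)].
|α₁ − α₂|·ΔT = 6.3×10⁻⁶ × 155 = 0.0009765.
1/(A₁E₁) + 1/(A₂E₂) = 1/(900×109×10³) + 1/(750×117×10³) = 2.159×10⁻⁸ N⁻¹.
P = 0.0009765 / 2.159×10⁻⁸ = 45230 N = 45.23 kN.
σ_{copper} = P/A₂ = 45230/750 = 60.31 MPa, compressive.

σ ≈ 60.3 MPa (compressive)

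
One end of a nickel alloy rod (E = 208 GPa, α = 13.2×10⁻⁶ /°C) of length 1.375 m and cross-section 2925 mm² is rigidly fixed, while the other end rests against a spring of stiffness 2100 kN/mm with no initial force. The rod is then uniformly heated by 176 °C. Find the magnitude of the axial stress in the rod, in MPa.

σ ≈ 399 MPa (compressive)

Free thermal expansion: δ_free = αΔT L = 13.2×10⁻⁶ × 176 × 1375 = 3.194 mm.
With a force P in the spring, the elastic change of the rod is PL/(AE) and that of the spring is P/k; compatibility requires their sum to equal δ_free.
So P = δ_free / [L/(AE) + 1/k] = 3.194 / [ 1375/(2925×208×10³) + 1/(2100×10³) ].
P = 3.194 / 2.736×10⁻⁶ = 1.167×10⁶ N.
σ = P/A = 1.167×10⁶/2925 = 399.1 MPa.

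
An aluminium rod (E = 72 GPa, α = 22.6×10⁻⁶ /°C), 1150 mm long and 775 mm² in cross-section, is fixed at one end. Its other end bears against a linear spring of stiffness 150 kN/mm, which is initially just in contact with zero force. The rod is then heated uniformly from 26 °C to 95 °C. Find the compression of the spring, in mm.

δ ≈ 0.438 mm

The unrestrained thermal change is αΔT L = 22.6×10⁻⁶ × 69 × 1150 = 1.793 mm.
Let P be the compressive force at the spring. The rod shortens elastically by PL/(AE) and the spring compresses by P/k; together these equal δ_free.
P [ L/(AE) + 1/k ] = δ_free → P [ 1150/(775×72×10³) + 1/(150×10³) ] = 1.793.
P = 1.793 / 2.728×10⁻⁵ = 65750 N.
Spring compression = P/k = 65750/(150×10³) = 0.4383 mm.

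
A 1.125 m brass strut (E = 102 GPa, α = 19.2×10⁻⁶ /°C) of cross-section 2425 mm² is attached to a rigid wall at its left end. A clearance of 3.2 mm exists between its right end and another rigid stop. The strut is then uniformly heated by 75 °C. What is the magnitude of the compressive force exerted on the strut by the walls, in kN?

Unrestrained expansion: δ_free = αΔT L = 19.2×10⁻⁶ × 75 × 1125 = 1.62 mm.
Since δ_free = 1.62 mm is less than the 3.2 mm gap, the strut never touches the wall. No axial force develops.

P ≈ 0 kN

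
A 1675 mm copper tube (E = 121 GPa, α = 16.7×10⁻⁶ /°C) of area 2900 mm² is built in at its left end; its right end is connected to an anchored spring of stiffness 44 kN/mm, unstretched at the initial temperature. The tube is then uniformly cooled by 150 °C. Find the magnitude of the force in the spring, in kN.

Free thermal contraction: δ_free = αΔT L = 16.7×10⁻⁶ × 150 × 1675 = 4.196 mm.
With a force P in the spring, the elastic change of the tube is PL/(AE) and that of the spring is P/k; compatibility requires their sum to equal δ_free.
P [ L/(AE) + 1/k ] = δ_free → P [ 1675/(2900×121×10³) + 1/(44×10³) ] = 4.196.
P = 4.196 / 2.75×10⁻⁵ = 152600 N.

P ≈ 153 kN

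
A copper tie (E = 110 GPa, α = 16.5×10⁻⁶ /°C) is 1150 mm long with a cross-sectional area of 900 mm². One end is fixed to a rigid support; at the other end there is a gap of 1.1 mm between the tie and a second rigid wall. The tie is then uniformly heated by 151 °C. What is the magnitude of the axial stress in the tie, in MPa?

If the wall were absent the tie would grow by αΔT L = 16.5×10⁻⁶ × 151 × 1150 = 2.865 mm.
This exceeds the 1.1 mm gap, so the wall pushes back. The portion of expansion that must be recovered elastically is δ_free − gap = 2.865 − 1.1 = 1.765 mm.
That suppressed elongation corresponds to σ = E·Δ/L = 110×10³ × 1.765/1150 = 168.8 MPa.

σ ≈ 169 MPa (compressive)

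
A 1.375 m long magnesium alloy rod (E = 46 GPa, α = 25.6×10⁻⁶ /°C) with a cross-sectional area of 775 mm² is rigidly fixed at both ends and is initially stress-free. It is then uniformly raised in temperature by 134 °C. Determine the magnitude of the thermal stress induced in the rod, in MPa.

With length fixed, the mechanical strain must cancel the thermal strain αΔT = 25.6×10⁻⁶ × 134 = 3430.4×10⁻⁶.
The stress required to suppress this strain is σ = Eε = 46×10³ × 3430.4×10⁻⁶ = 157.8 MPa, compressive since the rod is trying to expand.

σ ≈ 158 MPa (compressive)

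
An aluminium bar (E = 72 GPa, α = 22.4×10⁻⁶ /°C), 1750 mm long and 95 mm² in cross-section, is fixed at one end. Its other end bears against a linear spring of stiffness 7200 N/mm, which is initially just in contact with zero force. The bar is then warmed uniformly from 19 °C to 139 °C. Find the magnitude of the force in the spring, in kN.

The unrestrained thermal change is αΔT L = 22.4×10⁻⁶ × 120 × 1750 = 4.704 mm.
Let P be the compressive force at the spring. The bar shortens elastically by PL/(AE) and the spring compresses by P/k; together these equal δ_free.
P [ L/(AE) + 1/k ] = δ_free → P [ 1750/(95×72×10³) + 1/(7200) ] = 4.704.
P = 4.704 / 0.0003947 = 11920 N.

P ≈ 11.9 kN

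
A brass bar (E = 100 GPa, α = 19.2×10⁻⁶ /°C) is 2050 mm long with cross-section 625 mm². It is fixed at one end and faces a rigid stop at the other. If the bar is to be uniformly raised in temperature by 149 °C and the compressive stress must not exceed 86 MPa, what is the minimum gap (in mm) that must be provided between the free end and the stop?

g ≈ 4.1 mm

With no wall the bar would lengthen by αΔT L = 19.2×10⁻⁶ × 149 × 2050 = 5.865 mm.
A stress of 86 MPa corresponds to the wall pushing the bar back by σL/E = 86×2050/(100×10³) = 1.763 mm.
The gap must absorb the remainder: g_min = 5.865 − 1.763 = 4.102 mm.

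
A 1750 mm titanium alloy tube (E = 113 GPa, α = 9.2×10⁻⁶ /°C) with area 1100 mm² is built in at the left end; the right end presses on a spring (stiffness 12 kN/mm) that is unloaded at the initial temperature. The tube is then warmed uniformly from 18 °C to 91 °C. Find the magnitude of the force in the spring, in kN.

P ≈ 12.1 kN

Free thermal expansion: δ_free = αΔT L = 9.2×10⁻⁶ × 73 × 1750 = 1.175 mm.
Let P be the compressive force at the spring. The tube shortens elastically by PL/(AE) and the spring compresses by P/k; together these equal δ_free.
So P = δ_free / [L/(AE) + 1/k] = 1.175 / [ 1750/(1100×113×10³) + 1/(12×10³) ].
P = 1.175 / 9.741×10⁻⁵ = 12070 N.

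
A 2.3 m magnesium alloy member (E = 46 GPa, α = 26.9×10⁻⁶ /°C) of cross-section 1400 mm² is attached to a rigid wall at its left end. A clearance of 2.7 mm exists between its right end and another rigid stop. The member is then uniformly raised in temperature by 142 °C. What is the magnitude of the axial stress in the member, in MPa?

Free thermal elongation = αΔT L = 26.9×10⁻⁶ × 142 × 2300 = 8.786 mm.
This exceeds the 2.7 mm gap, so the wall pushes back. The portion of expansion that must be recovered elastically is δ_free − gap = 8.786 − 2.7 = 6.086 mm.
So σ = E(δ_free − g)/L = 46×10³ × 6.086/2300 = 121.7 MPa.

σ ≈ 122 MPa (compressive)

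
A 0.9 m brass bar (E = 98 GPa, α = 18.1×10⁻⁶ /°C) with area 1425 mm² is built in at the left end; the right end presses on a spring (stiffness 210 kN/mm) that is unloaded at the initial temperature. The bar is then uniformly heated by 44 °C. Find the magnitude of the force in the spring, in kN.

P ≈ 64 kN

Free thermal expansion: δ_free = αΔT L = 18.1×10⁻⁶ × 44 × 900 = 0.7168 mm.
With a force P in the spring, the elastic change of the bar is PL/(AE) and that of the spring is P/k; compatibility requires their sum to equal δ_free.
So P = δ_free / [L/(AE) + 1/k] = 0.7168 / [ 900/(1425×98×10³) + 1/(210×10³) ].
P = 0.7168 / 1.121×10⁻⁵ = 63960 N.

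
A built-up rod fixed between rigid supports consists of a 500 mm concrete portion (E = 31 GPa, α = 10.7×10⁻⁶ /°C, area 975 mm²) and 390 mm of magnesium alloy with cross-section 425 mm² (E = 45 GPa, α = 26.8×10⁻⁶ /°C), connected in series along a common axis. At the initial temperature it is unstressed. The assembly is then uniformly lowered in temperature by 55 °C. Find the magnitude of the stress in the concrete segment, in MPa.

σ ≈ 24.1 MPa (tensile)

Free thermal contraction of the whole bar: Σ αᵢΔT Lᵢ = 10.7×10⁻⁶×55×500 + 26.8×10⁻⁶×55×390 = 0.8691 mm.
The walls prevent any net length change, so an axial force P (same in every segment) develops. Compatibility: P · Σ Lᵢ/(AᵢEᵢ) = δ_free.
Σ Lᵢ/(AᵢEᵢ) = 500/(975×31×10³) + 390/(425×45×10³) = 3.693×10⁻⁵ mm/N.
P = 0.8691 / 3.693×10⁻⁵ = 23530 N = 23.53 kN, tensile.
σ_{concrete} = P / A = 23530 / 975 = 24.13 MPa.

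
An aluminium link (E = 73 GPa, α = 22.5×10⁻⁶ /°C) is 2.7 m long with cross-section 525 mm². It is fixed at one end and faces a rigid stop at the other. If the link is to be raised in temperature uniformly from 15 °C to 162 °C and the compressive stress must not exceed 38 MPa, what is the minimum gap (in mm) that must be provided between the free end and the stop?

g ≈ 7.52 mm

With no wall the link would lengthen by αΔT L = 22.5×10⁻⁶ × 147 × 2700 = 8.93 mm.
A stress of 38 MPa corresponds to the wall pushing the link back by σL/E = 38×2700/(73×10³) = 1.405 mm.
So the gap has to take up the difference, g_min = δ_free − σL/E = 8.93 − 1.405 = 7.525 mm.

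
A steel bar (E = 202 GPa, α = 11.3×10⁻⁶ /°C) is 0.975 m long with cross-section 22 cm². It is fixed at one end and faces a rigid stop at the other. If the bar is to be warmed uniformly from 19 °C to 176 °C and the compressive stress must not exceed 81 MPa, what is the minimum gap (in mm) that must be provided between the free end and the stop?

g ≈ 1.34 mm

Free expansion if unrestrained: δ_free = αΔT L = 11.3×10⁻⁶ × 157 × 975 = 1.73 mm.
At the allowable stress the elastic shortening the wall may impose is σL/E = 81 × 975 / (202×10³) = 0.391 mm.
So the gap has to take up the difference, g_min = δ_free − σL/E = 1.73 − 0.391 = 1.339 mm.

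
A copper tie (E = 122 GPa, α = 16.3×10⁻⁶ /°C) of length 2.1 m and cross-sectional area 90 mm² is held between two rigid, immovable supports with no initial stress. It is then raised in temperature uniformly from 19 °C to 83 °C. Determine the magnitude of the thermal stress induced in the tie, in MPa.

With length fixed, the mechanical strain must cancel the thermal strain αΔT = 16.3×10⁻⁶ × 64 = 1043.2×10⁻⁶.
σ = EαΔT = 122×10³ × 16.3×10⁻⁶ × 64 = 127.3 MPa (compressive; the tie is trying to expand).

σ ≈ 127 MPa (compressive)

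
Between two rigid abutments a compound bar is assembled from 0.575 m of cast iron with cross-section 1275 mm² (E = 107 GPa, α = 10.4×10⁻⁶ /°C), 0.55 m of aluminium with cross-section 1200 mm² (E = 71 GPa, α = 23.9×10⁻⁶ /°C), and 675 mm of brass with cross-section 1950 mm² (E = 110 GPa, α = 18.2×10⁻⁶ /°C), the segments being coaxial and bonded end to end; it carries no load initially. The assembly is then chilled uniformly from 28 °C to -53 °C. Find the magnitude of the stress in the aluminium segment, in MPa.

Free thermal contraction of the whole bar: Σ αᵢΔT Lᵢ = 10.4×10⁻⁶×81×575 + 23.9×10⁻⁶×81×550 + 18.2×10⁻⁶×81×675 = 2.544 mm.
The walls prevent any net length change, so an axial force P (same in every segment) develops. Compatibility: P · Σ Lᵢ/(AᵢEᵢ) = δ_free.
Σ Lᵢ/(AᵢEᵢ) = 575/(1275×107×10³) + 550/(1200×71×10³) + 675/(1950×110×10³) = 1.382×10⁻⁵ mm/N.
Hence P = δ_free / Σ(L/AE) = 2.544/1.382×10⁻⁵ = 184.1 kN (tensile).
σ_{aluminium} = P / A = 184100 / 1200 = 153.4 MPa.

σ ≈ 153 MPa (tensile)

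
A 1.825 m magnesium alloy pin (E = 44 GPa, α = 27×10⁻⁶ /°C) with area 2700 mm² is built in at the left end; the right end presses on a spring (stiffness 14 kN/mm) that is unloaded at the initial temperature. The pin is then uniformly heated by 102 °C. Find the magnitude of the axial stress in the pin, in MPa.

σ ≈ 21.4 MPa (compressive)

The unrestrained thermal change is αΔT L = 27×10⁻⁶ × 102 × 1825 = 5.026 mm.
Let P be the compressive force at the spring. The pin shortens elastically by PL/(AE) and the spring compresses by P/k; together these equal δ_free.
P [ L/(AE) + 1/k ] = δ_free → P [ 1825/(2700×44×10³) + 1/(14×10³) ] = 5.026.
P = 5.026 / 8.679×10⁻⁵ = 57910 N.
σ = P/A = 57910/2700 = 21.45 MPa.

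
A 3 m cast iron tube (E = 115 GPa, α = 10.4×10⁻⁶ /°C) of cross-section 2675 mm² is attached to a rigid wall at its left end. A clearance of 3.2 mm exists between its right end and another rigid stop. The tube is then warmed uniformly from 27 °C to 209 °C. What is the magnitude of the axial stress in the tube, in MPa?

σ ≈ 95 MPa (compressive)

Free thermal elongation = αΔT L = 10.4×10⁻⁶ × 182 × 3000 = 5.678 mm.
After closing the 3.2 mm clearance, 5.678 − 3.2 = 2.478 mm of expansion remains to be suppressed by the wall.
Compatibility: PL/(AE) = 2.478 mm, so σ = P/A = E × (2.478/3000) = 95.01 MPa.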